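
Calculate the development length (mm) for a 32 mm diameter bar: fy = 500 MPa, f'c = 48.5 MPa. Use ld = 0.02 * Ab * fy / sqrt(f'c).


Ab = pi * 32^2 / 4 = 804.248 mm2
ld = 0.02 * 804.248 * 500 / sqrt(48.5)
= 1154.8 mm

1154.8


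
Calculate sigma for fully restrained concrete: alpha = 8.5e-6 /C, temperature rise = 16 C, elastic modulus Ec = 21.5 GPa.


sigma = alpha * dT * Ec
= 8.5e-6 * 16 * 21.5 * 1000
= 2.924 MPa

2.924


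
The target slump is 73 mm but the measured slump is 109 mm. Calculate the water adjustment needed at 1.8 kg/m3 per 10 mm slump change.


Difference = 73 - 109 = -36 mm
Water adjustment = -36 * 1.8 / 10 = -6.5 kg/m3

-6.5


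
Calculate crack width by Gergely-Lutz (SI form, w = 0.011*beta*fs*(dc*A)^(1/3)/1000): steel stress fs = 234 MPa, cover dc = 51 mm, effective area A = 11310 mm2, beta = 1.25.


w = 0.011 * beta * fs * (dc * A)^(1/3) / 1000
= 0.011 * 1.25 * 234 * (51 * 11310)^(1/3) / 1000
= 0.268 mm

0.268


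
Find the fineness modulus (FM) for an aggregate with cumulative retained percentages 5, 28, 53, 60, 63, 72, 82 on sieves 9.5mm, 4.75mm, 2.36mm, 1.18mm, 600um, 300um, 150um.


FM = sum(cumulative % retained) / 100
= 363 / 100
= 3.63

3.63


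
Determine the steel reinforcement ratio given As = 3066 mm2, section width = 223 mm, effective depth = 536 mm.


rho = As / (b * d)
= 3066 / (223 * 536)
= 0.0257

0.0257


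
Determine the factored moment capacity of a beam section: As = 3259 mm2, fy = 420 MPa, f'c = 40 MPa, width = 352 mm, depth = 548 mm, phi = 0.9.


a = As * fy / (0.85 * f'c * b)
= 3259 * 420 / (0.85 * 40 * 352)
= 114.37 mm
Mn = As * fy * (d - a/2) / 10^6
= 671.8178 kN-m
phi*Mn = 0.9 * 671.8178 = 604.64 kN-m

604.64


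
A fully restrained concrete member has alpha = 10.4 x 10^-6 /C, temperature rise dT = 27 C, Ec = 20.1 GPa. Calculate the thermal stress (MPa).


sigma = alpha * dT * Ec
= 10.4e-6 * 27 * 20.1 * 1000
= 5.644 MPa

5.644


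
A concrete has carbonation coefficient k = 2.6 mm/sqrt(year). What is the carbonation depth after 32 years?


depth = k * sqrt(t)
= 2.6 * sqrt(32)
= 14.71 mm

14.71


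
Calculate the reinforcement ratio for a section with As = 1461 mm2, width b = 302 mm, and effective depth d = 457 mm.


rho = As / (b * d)
= 1461 / (302 * 457)
= 0.0106

0.0106


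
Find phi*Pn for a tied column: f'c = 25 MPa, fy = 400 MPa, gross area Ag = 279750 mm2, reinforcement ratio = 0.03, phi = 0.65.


Ast = rho * Ag = 0.03 * 279750 = 8392.5 mm2
phi*Pn = 0.65 * 0.80 * (0.85 * 25 * (279750 - 8392.5) + 400 * 8392.5) / 1000
= 4744.14 kN

4744.14


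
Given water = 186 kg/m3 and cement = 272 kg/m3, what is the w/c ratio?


w/c = water / cement
w/c = 186 / 272 = 0.684

0.684


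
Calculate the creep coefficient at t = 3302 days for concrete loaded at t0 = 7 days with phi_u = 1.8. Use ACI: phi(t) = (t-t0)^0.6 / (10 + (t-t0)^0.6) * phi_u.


dt = 3302 - 7 = 3295
phi = 3295^0.6 / (10 + 3295^0.6) * 1.8
= 1.671

1.671


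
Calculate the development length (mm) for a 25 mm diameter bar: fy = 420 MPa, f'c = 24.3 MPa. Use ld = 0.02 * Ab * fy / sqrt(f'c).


Ab = pi * 25^2 / 4 = 490.874 mm2
ld = 0.02 * 490.874 * 420 / sqrt(24.3)
= 836.5 mm

836.5


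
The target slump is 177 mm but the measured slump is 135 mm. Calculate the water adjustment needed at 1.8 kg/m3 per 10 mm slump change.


Difference = 177 - 135 = 42 mm
Water adjustment = 42 * 1.8 / 10 = 7.6 kg/m3

7.6


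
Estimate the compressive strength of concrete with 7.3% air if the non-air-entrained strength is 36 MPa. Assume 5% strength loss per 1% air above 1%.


Strength loss = (7.3 - 1) * 5 = 31.5%
f'c = 36 * (1 - 31.5/100)
= 24.66 MPa

24.66


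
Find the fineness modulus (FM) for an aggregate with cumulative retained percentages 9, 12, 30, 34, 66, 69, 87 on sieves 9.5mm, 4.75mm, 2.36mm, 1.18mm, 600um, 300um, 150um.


FM = sum(cumulative % retained) / 100
= 307 / 100
= 3.07

3.07


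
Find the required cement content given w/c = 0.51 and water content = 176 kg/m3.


Cement = water / (w/c)
= 176 / 0.51
= 345.1 kg/m3

345.1


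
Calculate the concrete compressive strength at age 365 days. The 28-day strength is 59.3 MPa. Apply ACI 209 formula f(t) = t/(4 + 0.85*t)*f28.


f(365) = 365 / (4 + 0.85 * 365) * 59.3
= 365 / 314.25 * 59.3
= 68.88 MPa

68.88


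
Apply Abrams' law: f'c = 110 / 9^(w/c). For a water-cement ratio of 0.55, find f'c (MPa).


f'c = 110 / 9^0.55
= 110 / 3.348
= 32.85 MPa

32.85


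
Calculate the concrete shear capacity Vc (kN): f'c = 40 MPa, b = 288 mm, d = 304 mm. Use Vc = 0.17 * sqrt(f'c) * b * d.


Vc = 0.17 * sqrt(40) * 288 * 304 / 1000
= 94.13 kN

94.13


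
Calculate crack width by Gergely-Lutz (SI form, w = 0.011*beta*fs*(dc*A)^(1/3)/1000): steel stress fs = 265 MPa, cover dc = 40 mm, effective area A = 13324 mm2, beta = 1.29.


w = 0.011 * beta * fs * (dc * A)^(1/3) / 1000
= 0.011 * 1.29 * 265 * (40 * 13324)^(1/3) / 1000
= 0.305 mm

0.305


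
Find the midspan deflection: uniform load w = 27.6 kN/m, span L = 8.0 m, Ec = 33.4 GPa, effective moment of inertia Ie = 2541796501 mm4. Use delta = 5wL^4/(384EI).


Convert: L = 8.0 m = 8000 mm, Ec = 33.4 GPa = 33400 MPa
delta = 5 * 27.6 * 8000^4 / (384 * 33400 * 2541796501)
= 17.34 mm

17.34


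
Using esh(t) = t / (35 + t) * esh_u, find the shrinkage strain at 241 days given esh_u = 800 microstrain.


esh(241) = 241 / (35 + 241) * 800
= 241 / 276 * 800
= 698.6 microstrain

698.6


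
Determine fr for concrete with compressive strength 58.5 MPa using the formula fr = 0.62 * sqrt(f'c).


fr = 0.62 * sqrt(58.5)
= 4.742 MPa

4.742


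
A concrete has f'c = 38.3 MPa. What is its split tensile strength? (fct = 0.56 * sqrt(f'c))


fct = 0.56 * sqrt(38.3)
= 0.56 * 6.189
= 3.466 MPa

3.466


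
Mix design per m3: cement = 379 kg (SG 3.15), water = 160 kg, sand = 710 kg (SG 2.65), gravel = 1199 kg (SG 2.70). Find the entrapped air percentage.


Vol cement = 379 / (3.15 * 1000) = 0.120317 m3
Vol water = 160 / 1000 = 0.16 m3
Vol sand = 710 / (2.65 * 1000) = 0.267925 m3
Vol gravel = 1199 / (2.70 * 1000) = 0.444074 m3
Total solid + water volume = 0.992316 m3
Air = (1 - 0.992316) * 100 = 0.77%

0.77


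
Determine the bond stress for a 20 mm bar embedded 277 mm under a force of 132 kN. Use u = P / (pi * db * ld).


u = P / (pi * db * ld)
= 132 * 1000 / (pi * 20 * 277)
= 7.584 MPa

7.584


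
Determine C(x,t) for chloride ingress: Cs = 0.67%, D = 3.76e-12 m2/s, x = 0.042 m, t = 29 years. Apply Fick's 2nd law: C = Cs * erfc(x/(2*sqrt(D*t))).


t_seconds = 29 * 365.25 * 24 * 3600 = 915170400.0 s
arg = 0.042 / (2 * sqrt(3.76e-12 * 915170400.0))
= 0.358
erfc(0.358) = 0.6127
C = 0.67 * 0.6127 = 0.4105%

0.4105


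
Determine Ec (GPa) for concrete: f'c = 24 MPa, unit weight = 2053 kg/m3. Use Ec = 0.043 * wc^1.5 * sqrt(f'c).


Ec = 0.043 * 2053^1.5 * sqrt(24) / 1000
= 19.6 GPa

19.6


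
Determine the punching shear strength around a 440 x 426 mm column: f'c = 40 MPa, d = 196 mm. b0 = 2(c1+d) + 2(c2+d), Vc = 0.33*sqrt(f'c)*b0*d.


b0 = 2*(440 + 196) + 2*(426 + 196) = 2516 mm
Vc = 0.33 * sqrt(40) * 2516 * 196 / 1000
= 1029.23 kN

1029.23


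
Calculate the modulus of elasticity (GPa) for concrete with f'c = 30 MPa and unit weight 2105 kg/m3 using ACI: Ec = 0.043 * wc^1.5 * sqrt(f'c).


Ec = 0.043 * 2105^1.5 * sqrt(30) / 1000
= 22.75 GPa

22.75


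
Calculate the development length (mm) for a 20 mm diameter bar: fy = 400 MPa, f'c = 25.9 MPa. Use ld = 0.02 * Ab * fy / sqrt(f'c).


Ab = pi * 20^2 / 4 = 314.159 mm2
ld = 0.02 * 314.159 * 400 / sqrt(25.9)
= 493.8 mm

493.8


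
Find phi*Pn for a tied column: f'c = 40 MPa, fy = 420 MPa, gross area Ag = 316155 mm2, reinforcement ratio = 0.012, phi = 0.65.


Ast = rho * Ag = 0.012 * 316155 = 3793.86 mm2
phi*Pn = 0.65 * 0.80 * (0.85 * 40 * (316155 - 3793.86) + 420 * 3793.86) / 1000
= 6351.12 kN

6351.12


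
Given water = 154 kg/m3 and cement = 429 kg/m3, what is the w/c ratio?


w/c = water / cement
w/c = 154 / 429 = 0.359

0.359


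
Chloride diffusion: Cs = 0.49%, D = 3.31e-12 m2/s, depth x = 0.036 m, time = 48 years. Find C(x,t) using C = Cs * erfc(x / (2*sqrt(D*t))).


t_seconds = 48 * 365.25 * 24 * 3600 = 1514764800.0 s
arg = 0.036 / (2 * sqrt(3.31e-12 * 1514764800.0))
= 0.2542
erfc(0.2542) = 0.7192
C = 0.49 * 0.7192 = 0.3524%

0.3524


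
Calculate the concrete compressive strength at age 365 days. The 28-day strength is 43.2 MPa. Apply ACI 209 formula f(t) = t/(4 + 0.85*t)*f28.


f(365) = 365 / (4 + 0.85 * 365) * 43.2
= 365 / 314.25 * 43.2
= 50.18 MPa

50.18


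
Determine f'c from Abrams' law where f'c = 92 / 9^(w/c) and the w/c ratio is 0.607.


f'c = 92 / 9^0.607
= 92 / 3.795
= 24.24 MPa

24.24


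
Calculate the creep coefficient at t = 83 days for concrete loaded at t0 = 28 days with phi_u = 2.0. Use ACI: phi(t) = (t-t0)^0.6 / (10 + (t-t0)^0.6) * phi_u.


dt = 83 - 28 = 55
phi = 55^0.6 / (10 + 55^0.6) * 2.0
= 1.051

1.051


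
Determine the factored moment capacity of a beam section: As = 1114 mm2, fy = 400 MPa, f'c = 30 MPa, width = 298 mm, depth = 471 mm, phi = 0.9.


a = As * fy / (0.85 * f'c * b)
= 1114 * 400 / (0.85 * 30 * 298)
= 58.6393 mm
Mn = As * fy * (d - a/2) / 10^6
= 196.8128 kN-m
phi*Mn = 0.9 * 196.8128 = 177.13 kN-m

177.13


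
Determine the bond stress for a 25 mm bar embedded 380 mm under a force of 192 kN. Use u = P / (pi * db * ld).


u = P / (pi * db * ld)
= 192 * 1000 / (pi * 25 * 380)
= 6.433 MPa

6.433


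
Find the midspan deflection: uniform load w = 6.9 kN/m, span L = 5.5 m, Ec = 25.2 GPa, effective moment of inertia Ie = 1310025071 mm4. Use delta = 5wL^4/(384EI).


Convert: L = 5.5 m = 5500 mm, Ec = 25.2 GPa = 25200 MPa
delta = 5 * 6.9 * 5500^4 / (384 * 25200 * 1310025071)
= 2.49 mm

2.49


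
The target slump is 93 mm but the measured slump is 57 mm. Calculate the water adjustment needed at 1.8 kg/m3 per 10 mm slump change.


Difference = 93 - 57 = 36 mm
Water adjustment = 36 * 1.8 / 10 = 6.5 kg/m3

6.5


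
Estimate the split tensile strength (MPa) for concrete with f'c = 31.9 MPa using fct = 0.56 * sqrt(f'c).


fct = 0.56 * sqrt(31.9)
= 0.56 * 5.648
= 3.163 MPa

3.163


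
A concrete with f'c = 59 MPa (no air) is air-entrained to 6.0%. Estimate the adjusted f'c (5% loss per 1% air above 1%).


Strength loss = (6.0 - 1) * 5 = 25.0%
f'c = 59 * (1 - 25.0/100)
= 44.25 MPa

44.25


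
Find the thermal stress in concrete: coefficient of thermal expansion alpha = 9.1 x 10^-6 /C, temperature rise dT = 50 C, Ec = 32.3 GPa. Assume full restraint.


sigma = alpha * dT * Ec
= 9.1e-6 * 50 * 32.3 * 1000
= 14.696 MPa

14.696


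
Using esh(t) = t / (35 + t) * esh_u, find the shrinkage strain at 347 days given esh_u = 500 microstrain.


esh(347) = 347 / (35 + 347) * 500
= 347 / 382 * 500
= 454.2 microstrain

454.2


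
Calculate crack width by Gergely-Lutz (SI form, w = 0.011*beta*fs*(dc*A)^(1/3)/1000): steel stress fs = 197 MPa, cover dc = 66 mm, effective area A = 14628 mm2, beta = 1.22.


w = 0.011 * beta * fs * (dc * A)^(1/3) / 1000
= 0.011 * 1.22 * 197 * (66 * 14628)^(1/3) / 1000
= 0.261 mm

0.261


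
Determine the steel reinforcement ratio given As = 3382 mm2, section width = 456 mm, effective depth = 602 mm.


rho = As / (b * d)
= 3382 / (456 * 602)
= 0.0123

0.0123


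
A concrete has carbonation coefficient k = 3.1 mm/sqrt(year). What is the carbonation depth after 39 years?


depth = k * sqrt(t)
= 3.1 * sqrt(39)
= 19.36 mm

19.36


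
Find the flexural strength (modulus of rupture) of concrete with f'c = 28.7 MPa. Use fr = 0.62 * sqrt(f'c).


fr = 0.62 * sqrt(28.7)
= 3.321 MPa

3.321


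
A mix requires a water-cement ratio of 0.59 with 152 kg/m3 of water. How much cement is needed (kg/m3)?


Cement = water / (w/c)
= 152 / 0.59
= 257.6 kg/m3

257.6


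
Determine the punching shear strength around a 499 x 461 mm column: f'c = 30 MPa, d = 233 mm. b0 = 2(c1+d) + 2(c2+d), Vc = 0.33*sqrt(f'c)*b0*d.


b0 = 2*(499 + 233) + 2*(461 + 233) = 2852 mm
Vc = 0.33 * sqrt(30) * 2852 * 233 / 1000
= 1201.1 kN

1201.1


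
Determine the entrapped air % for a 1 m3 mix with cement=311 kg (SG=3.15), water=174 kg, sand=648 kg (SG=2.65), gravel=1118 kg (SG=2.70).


Vol cement = 311 / (3.15 * 1000) = 0.09873 m3
Vol water = 174 / 1000 = 0.174 m3
Vol sand = 648 / (2.65 * 1000) = 0.244528 m3
Vol gravel = 1118 / (2.70 * 1000) = 0.414074 m3
Total solid + water volume = 0.931333 m3
Air = (1 - 0.931333) * 100 = 6.87%

6.87


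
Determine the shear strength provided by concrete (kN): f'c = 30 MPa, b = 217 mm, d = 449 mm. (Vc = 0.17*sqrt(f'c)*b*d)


Vc = 0.17 * sqrt(30) * 217 * 449 / 1000
= 90.72 kN

90.72


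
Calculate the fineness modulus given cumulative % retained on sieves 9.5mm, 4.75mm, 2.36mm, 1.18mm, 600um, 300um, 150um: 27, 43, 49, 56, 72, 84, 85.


FM = sum(cumulative % retained) / 100
= 416 / 100
= 4.16

4.16


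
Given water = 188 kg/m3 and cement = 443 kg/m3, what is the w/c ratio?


w/c = water / cement
w/c = 188 / 443 = 0.424

0.424


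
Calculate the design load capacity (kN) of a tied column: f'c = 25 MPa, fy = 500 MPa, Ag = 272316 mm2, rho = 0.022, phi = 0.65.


Ast = rho * Ag = 0.022 * 272316 = 5990.952 mm2
phi*Pn = 0.65 * 0.80 * (0.85 * 25 * (272316 - 5990.952) + 500 * 5990.952) / 1000
= 4500.54 kN

4500.54


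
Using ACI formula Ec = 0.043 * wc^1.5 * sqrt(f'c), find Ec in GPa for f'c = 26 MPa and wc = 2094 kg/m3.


Ec = 0.043 * 2094^1.5 * sqrt(26) / 1000
= 21.01 GPa

21.01


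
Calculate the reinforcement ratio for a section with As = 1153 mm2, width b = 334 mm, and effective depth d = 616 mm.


rho = As / (b * d)
= 1153 / (334 * 616)
= 0.0056

0.0056


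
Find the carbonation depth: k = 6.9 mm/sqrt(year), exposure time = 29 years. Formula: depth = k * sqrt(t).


depth = k * sqrt(t)
= 6.9 * sqrt(29)
= 37.16 mm

37.16


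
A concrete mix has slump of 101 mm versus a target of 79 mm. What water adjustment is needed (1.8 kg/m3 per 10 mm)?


Difference = 79 - 101 = -22 mm
Water adjustment = -22 * 1.8 / 10 = -4.0 kg/m3

-4.0


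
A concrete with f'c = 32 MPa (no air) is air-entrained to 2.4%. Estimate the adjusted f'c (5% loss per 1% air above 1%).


Strength loss = (2.4 - 1) * 5 = 7.0%
f'c = 32 * (1 - 7.0/100)
= 29.76 MPa

29.76


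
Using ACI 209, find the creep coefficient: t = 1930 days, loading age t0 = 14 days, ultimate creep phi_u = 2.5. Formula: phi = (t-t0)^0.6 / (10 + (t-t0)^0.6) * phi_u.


dt = 1930 - 14 = 1916
phi = 1916^0.6 / (10 + 1916^0.6) * 2.5
= 2.258

2.258


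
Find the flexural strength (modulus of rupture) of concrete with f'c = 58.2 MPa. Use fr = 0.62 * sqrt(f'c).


fr = 0.62 * sqrt(58.2)
= 4.73 MPa

4.73


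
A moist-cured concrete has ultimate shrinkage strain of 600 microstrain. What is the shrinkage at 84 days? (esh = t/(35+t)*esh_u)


esh(84) = 84 / (35 + 84) * 600
= 84 / 119 * 600
= 423.5 microstrain

423.5


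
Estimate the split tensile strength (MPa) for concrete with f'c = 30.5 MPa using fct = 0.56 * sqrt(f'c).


fct = 0.56 * sqrt(30.5)
= 0.56 * 5.523
= 3.093 MPa

3.093


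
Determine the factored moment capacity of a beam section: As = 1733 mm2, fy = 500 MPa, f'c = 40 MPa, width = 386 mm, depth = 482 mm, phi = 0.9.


a = As * fy / (0.85 * f'c * b)
= 1733 * 500 / (0.85 * 40 * 386)
= 66.0241 mm
Mn = As * fy * (d - a/2) / 10^6
= 389.0481 kN-m
phi*Mn = 0.9 * 389.0481 = 350.14 kN-m

350.14


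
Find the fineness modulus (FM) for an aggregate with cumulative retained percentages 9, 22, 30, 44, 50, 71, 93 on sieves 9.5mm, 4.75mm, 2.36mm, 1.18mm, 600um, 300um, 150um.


FM = sum(cumulative % retained) / 100
= 319 / 100
= 3.19

3.19


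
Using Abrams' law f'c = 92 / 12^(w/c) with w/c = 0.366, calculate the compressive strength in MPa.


f'c = 92 / 12^0.366
= 92 / 2.483
= 37.05 MPa

37.05


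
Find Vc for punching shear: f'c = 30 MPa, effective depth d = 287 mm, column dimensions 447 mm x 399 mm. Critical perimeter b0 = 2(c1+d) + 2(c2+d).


b0 = 2*(447 + 287) + 2*(399 + 287) = 2840 mm
Vc = 0.33 * sqrt(30) * 2840 * 287 / 1000
= 1473.24 kN

1473.24


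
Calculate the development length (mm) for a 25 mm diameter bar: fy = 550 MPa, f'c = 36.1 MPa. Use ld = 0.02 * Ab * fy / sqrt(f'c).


Ab = pi * 25^2 / 4 = 490.874 mm2
ld = 0.02 * 490.874 * 550 / sqrt(36.1)
= 898.7 mm

898.7


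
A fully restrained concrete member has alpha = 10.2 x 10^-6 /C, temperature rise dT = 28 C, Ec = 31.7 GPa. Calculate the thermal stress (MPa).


sigma = alpha * dT * Ec
= 10.2e-6 * 28 * 31.7 * 1000
= 9.054 MPa

9.054


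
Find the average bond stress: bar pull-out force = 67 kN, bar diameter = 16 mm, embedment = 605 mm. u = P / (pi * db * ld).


u = P / (pi * db * ld)
= 67 * 1000 / (pi * 16 * 605)
= 2.203 MPa

2.203


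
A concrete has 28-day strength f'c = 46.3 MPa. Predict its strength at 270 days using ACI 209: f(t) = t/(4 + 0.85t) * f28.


f(270) = 270 / (4 + 0.85 * 270) * 46.3
= 270 / 233.5 * 46.3
= 53.54 MPa

53.54


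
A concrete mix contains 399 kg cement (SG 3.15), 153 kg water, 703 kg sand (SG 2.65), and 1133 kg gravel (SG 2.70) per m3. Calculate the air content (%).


Vol cement = 399 / (3.15 * 1000) = 0.126667 m3
Vol water = 153 / 1000 = 0.153 m3
Vol sand = 703 / (2.65 * 1000) = 0.265283 m3
Vol gravel = 1133 / (2.70 * 1000) = 0.41963 m3
Total solid + water volume = 0.964579 m3
Air = (1 - 0.964579) * 100 = 3.54%

3.54


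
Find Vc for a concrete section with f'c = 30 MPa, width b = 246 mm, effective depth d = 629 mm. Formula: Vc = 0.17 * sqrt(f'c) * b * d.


Vc = 0.17 * sqrt(30) * 246 * 629 / 1000
= 144.08 kN

144.08


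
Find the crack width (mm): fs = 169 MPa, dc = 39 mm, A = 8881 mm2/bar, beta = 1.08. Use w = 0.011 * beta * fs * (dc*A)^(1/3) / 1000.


w = 0.011 * beta * fs * (dc * A)^(1/3) / 1000
= 0.011 * 1.08 * 169 * (39 * 8881)^(1/3) / 1000
= 0.141 mm

0.141


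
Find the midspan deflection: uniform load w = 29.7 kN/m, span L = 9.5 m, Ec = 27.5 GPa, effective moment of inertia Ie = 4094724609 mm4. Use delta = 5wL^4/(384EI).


Convert: L = 9.5 m = 9500 mm, Ec = 27.5 GPa = 27500 MPa
delta = 5 * 29.7 * 9500^4 / (384 * 27500 * 4094724609)
= 27.97 mm

27.97


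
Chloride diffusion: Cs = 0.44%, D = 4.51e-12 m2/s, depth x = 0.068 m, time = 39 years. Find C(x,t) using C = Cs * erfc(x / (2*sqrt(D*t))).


t_seconds = 39 * 365.25 * 24 * 3600 = 1230746400.0 s
arg = 0.068 / (2 * sqrt(4.51e-12 * 1230746400.0))
= 0.4564
erfc(0.4564) = 0.5187
C = 0.44 * 0.5187 = 0.2282%

0.2282


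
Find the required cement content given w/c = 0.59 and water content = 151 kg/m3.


Cement = water / (w/c)
= 151 / 0.59
= 255.9 kg/m3

255.9


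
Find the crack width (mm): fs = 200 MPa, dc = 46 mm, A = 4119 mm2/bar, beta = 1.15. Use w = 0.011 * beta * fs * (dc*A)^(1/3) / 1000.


w = 0.011 * beta * fs * (dc * A)^(1/3) / 1000
= 0.011 * 1.15 * 200 * (46 * 4119)^(1/3) / 1000
= 0.145 mm

0.145


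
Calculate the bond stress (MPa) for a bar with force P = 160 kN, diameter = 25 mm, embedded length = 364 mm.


u = P / (pi * db * ld)
= 160 * 1000 / (pi * 25 * 364)
= 5.597 MPa

5.597


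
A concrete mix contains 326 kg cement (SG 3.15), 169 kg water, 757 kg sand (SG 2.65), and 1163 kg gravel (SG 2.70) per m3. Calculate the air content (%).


Vol cement = 326 / (3.15 * 1000) = 0.103492 m3
Vol water = 169 / 1000 = 0.169 m3
Vol sand = 757 / (2.65 * 1000) = 0.28566 m3
Vol gravel = 1163 / (2.70 * 1000) = 0.430741 m3
Total solid + water volume = 0.988893 m3
Air = (1 - 0.988893) * 100 = 1.11%

1.11


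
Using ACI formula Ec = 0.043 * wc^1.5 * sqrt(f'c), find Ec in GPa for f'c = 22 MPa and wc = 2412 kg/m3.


Ec = 0.043 * 2412^1.5 * sqrt(22) / 1000
= 23.89 GPa

23.89


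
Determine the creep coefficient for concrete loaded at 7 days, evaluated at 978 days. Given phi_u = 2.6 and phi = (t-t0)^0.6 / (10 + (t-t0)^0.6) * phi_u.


dt = 978 - 7 = 971
phi = 971^0.6 / (10 + 971^0.6) * 2.6
= 2.239

2.239


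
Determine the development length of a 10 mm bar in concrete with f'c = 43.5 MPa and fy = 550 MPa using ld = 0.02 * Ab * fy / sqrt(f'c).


Ab = pi * 10^2 / 4 = 78.54 mm2
ld = 0.02 * 78.54 * 550 / sqrt(43.5)
= 131.0 mm

131.0


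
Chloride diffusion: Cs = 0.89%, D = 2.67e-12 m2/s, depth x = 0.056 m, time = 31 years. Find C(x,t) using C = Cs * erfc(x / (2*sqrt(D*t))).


t_seconds = 31 * 365.25 * 24 * 3600 = 978285600.0 s
arg = 0.056 / (2 * sqrt(2.67e-12 * 978285600.0))
= 0.5479
erfc(0.5479) = 0.4385
C = 0.89 * 0.4385 = 0.3902%

0.3902


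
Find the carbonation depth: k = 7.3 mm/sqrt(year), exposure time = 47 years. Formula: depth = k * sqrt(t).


depth = k * sqrt(t)
= 7.3 * sqrt(47)
= 50.05 mm

50.05


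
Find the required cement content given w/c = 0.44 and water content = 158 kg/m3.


Cement = water / (w/c)
= 158 / 0.44
= 359.1 kg/m3

359.1


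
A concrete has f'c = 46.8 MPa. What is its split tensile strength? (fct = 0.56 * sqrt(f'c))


fct = 0.56 * sqrt(46.8)
= 0.56 * 6.841
= 3.831 MPa

3.831


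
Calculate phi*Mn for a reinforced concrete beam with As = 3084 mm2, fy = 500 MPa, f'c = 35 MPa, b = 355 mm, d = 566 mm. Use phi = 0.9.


a = As * fy / (0.85 * f'c * b)
= 3084 * 500 / (0.85 * 35 * 355)
= 146.0054 mm
Mn = As * fy * (d - a/2) / 10^6
= 760.2018 kN-m
phi*Mn = 0.9 * 760.2018 = 684.18 kN-m

684.18


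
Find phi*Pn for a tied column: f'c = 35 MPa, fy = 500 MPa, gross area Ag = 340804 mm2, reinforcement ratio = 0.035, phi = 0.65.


Ast = rho * Ag = 0.035 * 340804 = 11928.14 mm2
phi*Pn = 0.65 * 0.80 * (0.85 * 35 * (340804 - 11928.14) + 500 * 11928.14) / 1000
= 8189.03 kN

8189.03


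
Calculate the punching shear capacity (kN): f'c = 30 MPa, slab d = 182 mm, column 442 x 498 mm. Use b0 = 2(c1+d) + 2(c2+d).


b0 = 2*(442 + 182) + 2*(498 + 182) = 2608 mm
Vc = 0.33 * sqrt(30) * 2608 * 182 / 1000
= 857.93 kN

857.93


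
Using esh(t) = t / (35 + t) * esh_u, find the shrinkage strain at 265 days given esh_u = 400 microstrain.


esh(265) = 265 / (35 + 265) * 400
= 265 / 300 * 400
= 353.3 microstrain

353.3


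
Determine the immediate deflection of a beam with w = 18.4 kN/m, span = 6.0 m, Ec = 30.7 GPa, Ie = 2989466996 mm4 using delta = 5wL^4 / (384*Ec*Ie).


Convert: L = 6.0 m = 6000 mm, Ec = 30.7 GPa = 30700 MPa
delta = 5 * 18.4 * 6000^4 / (384 * 30700 * 2989466996)
= 3.38 mm

3.38


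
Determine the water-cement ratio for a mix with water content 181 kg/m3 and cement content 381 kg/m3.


w/c = water / cement
w/c = 181 / 381 = 0.475

0.475


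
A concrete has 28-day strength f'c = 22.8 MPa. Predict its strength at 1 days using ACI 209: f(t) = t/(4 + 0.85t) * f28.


f(1) = 1 / (4 + 0.85 * 1) * 22.8
= 1 / 4.85 * 22.8
= 4.7 MPa

4.7


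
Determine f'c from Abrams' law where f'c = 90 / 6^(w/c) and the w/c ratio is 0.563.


f'c = 90 / 6^0.563
= 90 / 2.742
= 32.82 MPa

32.82


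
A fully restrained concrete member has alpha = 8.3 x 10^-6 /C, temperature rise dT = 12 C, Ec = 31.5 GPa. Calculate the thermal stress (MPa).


sigma = alpha * dT * Ec
= 8.3e-6 * 12 * 31.5 * 1000
= 3.137 MPa

3.137


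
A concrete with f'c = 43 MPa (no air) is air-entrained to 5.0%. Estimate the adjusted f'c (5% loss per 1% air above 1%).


Strength loss = (5.0 - 1) * 5 = 20.0%
f'c = 43 * (1 - 20.0/100)
= 34.4 MPa

34.4


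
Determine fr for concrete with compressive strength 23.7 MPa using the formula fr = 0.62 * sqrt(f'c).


fr = 0.62 * sqrt(23.7)
= 3.018 MPa

3.018


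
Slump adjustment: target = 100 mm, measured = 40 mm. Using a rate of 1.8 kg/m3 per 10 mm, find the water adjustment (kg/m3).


Difference = 100 - 40 = 60 mm
Water adjustment = 60 * 1.8 / 10 = 10.8 kg/m3

10.8


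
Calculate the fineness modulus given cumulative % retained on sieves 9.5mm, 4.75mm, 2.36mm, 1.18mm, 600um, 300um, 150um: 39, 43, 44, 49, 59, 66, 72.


FM = sum(cumulative % retained) / 100
= 372 / 100
= 3.72

3.72


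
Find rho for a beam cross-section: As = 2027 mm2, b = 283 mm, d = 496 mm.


rho = As / (b * d)
= 2027 / (283 * 496)
= 0.0144

0.0144


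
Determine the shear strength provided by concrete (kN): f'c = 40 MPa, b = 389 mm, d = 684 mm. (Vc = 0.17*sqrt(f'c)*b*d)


Vc = 0.17 * sqrt(40) * 389 * 684 / 1000
= 286.08 kN

286.08


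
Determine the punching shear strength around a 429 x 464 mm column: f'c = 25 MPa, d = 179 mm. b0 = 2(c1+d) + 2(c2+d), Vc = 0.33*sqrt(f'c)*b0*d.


b0 = 2*(429 + 179) + 2*(464 + 179) = 2502 mm
Vc = 0.33 * sqrt(25) * 2502 * 179 / 1000
= 738.97 kN

738.97


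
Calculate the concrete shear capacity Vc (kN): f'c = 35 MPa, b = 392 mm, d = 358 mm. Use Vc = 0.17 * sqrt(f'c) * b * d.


Vc = 0.17 * sqrt(35) * 392 * 358 / 1000
= 141.14 kN

141.14


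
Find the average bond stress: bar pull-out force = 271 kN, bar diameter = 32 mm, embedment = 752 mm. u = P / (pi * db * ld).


u = P / (pi * db * ld)
= 271 * 1000 / (pi * 32 * 752)
= 3.585 MPa

3.585


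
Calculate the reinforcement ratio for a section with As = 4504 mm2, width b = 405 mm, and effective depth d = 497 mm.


rho = As / (b * d)
= 4504 / (405 * 497)
= 0.0224

0.0224


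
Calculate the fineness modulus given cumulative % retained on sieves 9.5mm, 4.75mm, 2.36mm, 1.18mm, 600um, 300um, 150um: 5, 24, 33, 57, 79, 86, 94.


FM = sum(cumulative % retained) / 100
= 378 / 100
= 3.78

3.78


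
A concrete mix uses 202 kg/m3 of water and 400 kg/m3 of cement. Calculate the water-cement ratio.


w/c = water / cement
w/c = 202 / 400 = 0.505

0.505


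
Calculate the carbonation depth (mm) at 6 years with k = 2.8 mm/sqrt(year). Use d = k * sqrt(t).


depth = k * sqrt(t)
= 2.8 * sqrt(6)
= 6.86 mm

6.86


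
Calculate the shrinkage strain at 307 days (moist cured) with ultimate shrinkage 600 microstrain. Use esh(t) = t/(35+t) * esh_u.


esh(307) = 307 / (35 + 307) * 600
= 307 / 342 * 600
= 538.6 microstrain

538.6


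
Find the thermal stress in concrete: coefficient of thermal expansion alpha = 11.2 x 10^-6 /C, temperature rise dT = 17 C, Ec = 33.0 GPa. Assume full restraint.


sigma = alpha * dT * Ec
= 11.2e-6 * 17 * 33.0 * 1000
= 6.283 MPa

6.283


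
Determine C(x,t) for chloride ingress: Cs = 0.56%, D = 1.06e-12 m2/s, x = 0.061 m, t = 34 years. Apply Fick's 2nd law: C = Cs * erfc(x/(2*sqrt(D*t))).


t_seconds = 34 * 365.25 * 24 * 3600 = 1072958400.0 s
arg = 0.061 / (2 * sqrt(1.06e-12 * 1072958400.0))
= 0.9044
erfc(0.9044) = 0.2009
C = 0.56 * 0.2009 = 0.1125%

0.1125


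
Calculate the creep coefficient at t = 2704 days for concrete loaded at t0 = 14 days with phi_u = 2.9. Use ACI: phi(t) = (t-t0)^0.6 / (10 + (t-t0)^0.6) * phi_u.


dt = 2704 - 14 = 2690
phi = 2690^0.6 / (10 + 2690^0.6) * 2.9
= 2.667

2.667


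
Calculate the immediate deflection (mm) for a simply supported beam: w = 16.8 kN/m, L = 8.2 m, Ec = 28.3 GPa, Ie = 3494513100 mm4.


Convert: L = 8.2 m = 8200 mm, Ec = 28.3 GPa = 28300 MPa
delta = 5 * 16.8 * 8200^4 / (384 * 28300 * 3494513100)
= 10.0 mm

10.0


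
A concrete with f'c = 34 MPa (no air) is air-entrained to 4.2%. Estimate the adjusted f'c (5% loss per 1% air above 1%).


Strength loss = (4.2 - 1) * 5 = 16.0%
f'c = 34 * (1 - 16.0/100)
= 28.56 MPa

28.56


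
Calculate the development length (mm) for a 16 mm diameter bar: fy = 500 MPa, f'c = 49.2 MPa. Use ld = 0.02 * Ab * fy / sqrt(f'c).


Ab = pi * 16^2 / 4 = 201.062 mm2
ld = 0.02 * 201.062 * 500 / sqrt(49.2)
= 286.6 mm

286.6


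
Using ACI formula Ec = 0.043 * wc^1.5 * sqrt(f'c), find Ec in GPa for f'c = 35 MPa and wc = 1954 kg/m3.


Ec = 0.043 * 1954^1.5 * sqrt(35) / 1000
= 21.97 GPa

21.97


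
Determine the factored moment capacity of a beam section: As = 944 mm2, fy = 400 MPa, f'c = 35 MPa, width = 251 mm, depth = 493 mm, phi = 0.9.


a = As * fy / (0.85 * f'c * b)
= 944 * 400 / (0.85 * 35 * 251)
= 50.5675 mm
Mn = As * fy * (d - a/2) / 10^6
= 176.6097 kN-m
phi*Mn = 0.9 * 176.6097 = 158.95 kN-m

158.95


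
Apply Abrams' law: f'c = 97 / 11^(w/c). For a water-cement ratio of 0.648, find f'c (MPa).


f'c = 97 / 11^0.648
= 97 / 4.73
= 20.51 MPa

20.51


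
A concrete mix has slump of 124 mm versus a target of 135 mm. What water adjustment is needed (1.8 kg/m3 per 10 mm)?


Difference = 135 - 124 = 11 mm
Water adjustment = 11 * 1.8 / 10 = 2.0 kg/m3

2.0


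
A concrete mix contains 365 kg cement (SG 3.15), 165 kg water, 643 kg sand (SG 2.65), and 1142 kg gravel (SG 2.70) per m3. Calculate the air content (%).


Vol cement = 365 / (3.15 * 1000) = 0.115873 m3
Vol water = 165 / 1000 = 0.165 m3
Vol sand = 643 / (2.65 * 1000) = 0.242642 m3
Vol gravel = 1142 / (2.70 * 1000) = 0.422963 m3
Total solid + water volume = 0.946477 m3
Air = (1 - 0.946477) * 100 = 5.35%

5.35


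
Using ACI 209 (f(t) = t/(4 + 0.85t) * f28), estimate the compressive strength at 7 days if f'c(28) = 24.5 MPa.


f(7) = 7 / (4 + 0.85 * 7) * 24.5
= 7 / 9.95 * 24.5
= 17.24 MPa

17.24


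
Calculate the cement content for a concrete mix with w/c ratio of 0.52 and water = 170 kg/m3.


Cement = water / (w/c)
= 170 / 0.52
= 326.9 kg/m3

326.9


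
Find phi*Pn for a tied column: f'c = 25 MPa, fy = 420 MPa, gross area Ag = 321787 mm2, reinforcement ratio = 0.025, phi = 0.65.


Ast = rho * Ag = 0.025 * 321787 = 8044.675 mm2
phi*Pn = 0.65 * 0.80 * (0.85 * 25 * (321787 - 8044.675) + 420 * 8044.675) / 1000
= 5223.81 kN

5223.81


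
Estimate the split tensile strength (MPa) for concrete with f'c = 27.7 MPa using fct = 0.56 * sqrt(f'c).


fct = 0.56 * sqrt(27.7)
= 0.56 * 5.263
= 2.947 MPa

2.947


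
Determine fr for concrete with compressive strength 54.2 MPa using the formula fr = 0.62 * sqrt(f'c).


fr = 0.62 * sqrt(54.2)
= 4.564 MPa

4.564


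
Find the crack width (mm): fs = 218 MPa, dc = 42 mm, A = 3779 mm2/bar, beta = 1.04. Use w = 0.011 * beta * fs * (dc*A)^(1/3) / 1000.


w = 0.011 * beta * fs * (dc * A)^(1/3) / 1000
= 0.011 * 1.04 * 218 * (42 * 3779)^(1/3) / 1000
= 0.135 mm

0.135


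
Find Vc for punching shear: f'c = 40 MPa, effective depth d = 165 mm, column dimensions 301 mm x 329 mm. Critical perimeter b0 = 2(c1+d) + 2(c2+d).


b0 = 2*(301 + 165) + 2*(329 + 165) = 1920 mm
Vc = 0.33 * sqrt(40) * 1920 * 165 / 1000
= 661.19 kN

661.19


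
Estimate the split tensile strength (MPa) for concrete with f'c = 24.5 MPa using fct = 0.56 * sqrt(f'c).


fct = 0.56 * sqrt(24.5)
= 0.56 * 4.95
= 2.772 MPa

2.772


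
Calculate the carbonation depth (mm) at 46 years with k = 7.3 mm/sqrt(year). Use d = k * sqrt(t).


depth = k * sqrt(t)
= 7.3 * sqrt(46)
= 49.51 mm

49.51


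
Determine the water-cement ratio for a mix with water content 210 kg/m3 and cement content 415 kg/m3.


w/c = water / cement
w/c = 210 / 415 = 0.506

0.506


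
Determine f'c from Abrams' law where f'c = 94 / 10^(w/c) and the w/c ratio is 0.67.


f'c = 94 / 10^0.67
= 94 / 4.677
= 20.1 MPa

20.1


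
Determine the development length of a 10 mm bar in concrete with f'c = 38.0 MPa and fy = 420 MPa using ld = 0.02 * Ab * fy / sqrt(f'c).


Ab = pi * 10^2 / 4 = 78.54 mm2
ld = 0.02 * 78.54 * 420 / sqrt(38.0)
= 107.0 mm

107.0


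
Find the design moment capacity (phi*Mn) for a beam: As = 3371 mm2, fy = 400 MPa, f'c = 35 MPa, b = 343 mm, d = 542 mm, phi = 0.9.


a = As * fy / (0.85 * f'c * b)
= 3371 * 400 / (0.85 * 35 * 343)
= 132.141 mm
Mn = As * fy * (d - a/2) / 10^6
= 641.7433 kN-m
phi*Mn = 0.9 * 641.7433 = 577.57 kN-m

577.57


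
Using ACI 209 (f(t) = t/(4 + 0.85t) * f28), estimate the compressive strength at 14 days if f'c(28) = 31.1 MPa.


f(14) = 14 / (4 + 0.85 * 14) * 31.1
= 14 / 15.9 * 31.1
= 27.38 MPa

27.38


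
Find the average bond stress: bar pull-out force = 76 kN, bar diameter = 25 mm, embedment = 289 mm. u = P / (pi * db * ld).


u = P / (pi * db * ld)
= 76 * 1000 / (pi * 25 * 289)
= 3.348 MPa

3.348


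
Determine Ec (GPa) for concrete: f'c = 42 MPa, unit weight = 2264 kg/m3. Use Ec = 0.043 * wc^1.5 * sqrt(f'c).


Ec = 0.043 * 2264^1.5 * sqrt(42) / 1000
= 30.02 GPa

30.02


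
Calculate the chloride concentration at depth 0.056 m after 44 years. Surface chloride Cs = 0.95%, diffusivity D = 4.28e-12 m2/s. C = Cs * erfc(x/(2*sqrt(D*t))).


t_seconds = 44 * 365.25 * 24 * 3600 = 1388534400.0 s
arg = 0.056 / (2 * sqrt(4.28e-12 * 1388534400.0))
= 0.3632
erfc(0.3632) = 0.6075
C = 0.95 * 0.6075 = 0.5771%

0.5771


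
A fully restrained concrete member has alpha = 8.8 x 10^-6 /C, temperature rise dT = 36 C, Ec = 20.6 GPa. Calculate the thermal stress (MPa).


sigma = alpha * dT * Ec
= 8.8e-6 * 36 * 20.6 * 1000
= 6.526 MPa

6.526


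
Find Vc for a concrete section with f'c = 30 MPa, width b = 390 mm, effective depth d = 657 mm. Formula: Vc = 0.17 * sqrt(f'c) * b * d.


Vc = 0.17 * sqrt(30) * 390 * 657 / 1000
= 238.58 kN

238.58


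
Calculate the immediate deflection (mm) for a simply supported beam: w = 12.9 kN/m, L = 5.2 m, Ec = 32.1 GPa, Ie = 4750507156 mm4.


Convert: L = 5.2 m = 5200 mm, Ec = 32.1 GPa = 32100 MPa
delta = 5 * 12.9 * 5200^4 / (384 * 32100 * 4750507156)
= 0.81 mm

0.81


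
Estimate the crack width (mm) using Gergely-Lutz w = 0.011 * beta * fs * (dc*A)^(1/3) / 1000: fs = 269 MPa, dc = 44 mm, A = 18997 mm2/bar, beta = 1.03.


w = 0.011 * beta * fs * (dc * A)^(1/3) / 1000
= 0.011 * 1.03 * 269 * (44 * 18997)^(1/3) / 1000
= 0.287 mm

0.287


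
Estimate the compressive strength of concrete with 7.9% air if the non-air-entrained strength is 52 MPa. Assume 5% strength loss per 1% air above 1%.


Strength loss = (7.9 - 1) * 5 = 34.5%
f'c = 52 * (1 - 34.5/100)
= 34.06 MPa

34.06


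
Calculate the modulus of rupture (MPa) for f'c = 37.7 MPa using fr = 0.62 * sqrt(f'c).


fr = 0.62 * sqrt(37.7)
= 3.807 MPa

3.807


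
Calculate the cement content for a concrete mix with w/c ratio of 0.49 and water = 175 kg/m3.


Cement = water / (w/c)
= 175 / 0.49
= 357.1 kg/m3

357.1


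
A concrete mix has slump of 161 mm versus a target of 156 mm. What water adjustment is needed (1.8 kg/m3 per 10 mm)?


Difference = 156 - 161 = -5 mm
Water adjustment = -5 * 1.8 / 10 = -0.9 kg/m3

-0.9


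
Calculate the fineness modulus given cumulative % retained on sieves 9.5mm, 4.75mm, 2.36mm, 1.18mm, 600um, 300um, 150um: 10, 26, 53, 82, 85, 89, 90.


FM = sum(cumulative % retained) / 100
= 435 / 100
= 4.35

4.35


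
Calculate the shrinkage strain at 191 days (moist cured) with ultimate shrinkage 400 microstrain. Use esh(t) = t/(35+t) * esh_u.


esh(191) = 191 / (35 + 191) * 400
= 191 / 226 * 400
= 338.1 microstrain

338.1


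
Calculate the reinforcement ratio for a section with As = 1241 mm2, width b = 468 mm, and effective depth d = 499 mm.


rho = As / (b * d)
= 1241 / (468 * 499)
= 0.0053

0.0053


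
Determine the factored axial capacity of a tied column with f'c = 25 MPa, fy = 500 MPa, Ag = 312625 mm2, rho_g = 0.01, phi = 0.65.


Ast = rho * Ag = 0.01 * 312625 = 3126.25 mm2
phi*Pn = 0.65 * 0.80 * (0.85 * 25 * (312625 - 3126.25) + 500 * 3126.25) / 1000
= 4232.79 kN

4232.79


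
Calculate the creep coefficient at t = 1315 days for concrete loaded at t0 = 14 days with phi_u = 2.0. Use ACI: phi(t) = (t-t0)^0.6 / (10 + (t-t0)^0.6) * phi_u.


dt = 1315 - 14 = 1301
phi = 1301^0.6 / (10 + 1301^0.6) * 2.0
= 1.762

1.762


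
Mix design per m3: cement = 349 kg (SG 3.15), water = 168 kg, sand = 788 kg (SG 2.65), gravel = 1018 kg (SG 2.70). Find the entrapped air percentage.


Vol cement = 349 / (3.15 * 1000) = 0.110794 m3
Vol water = 168 / 1000 = 0.168 m3
Vol sand = 788 / (2.65 * 1000) = 0.297358 m3
Vol gravel = 1018 / (2.70 * 1000) = 0.377037 m3
Total solid + water volume = 0.953189 m3
Air = (1 - 0.953189) * 100 = 4.68%

4.68


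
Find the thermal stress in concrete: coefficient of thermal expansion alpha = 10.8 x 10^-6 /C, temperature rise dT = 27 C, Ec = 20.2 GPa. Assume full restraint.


sigma = alpha * dT * Ec
= 10.8e-6 * 27 * 20.2 * 1000
= 5.89 MPa

5.89


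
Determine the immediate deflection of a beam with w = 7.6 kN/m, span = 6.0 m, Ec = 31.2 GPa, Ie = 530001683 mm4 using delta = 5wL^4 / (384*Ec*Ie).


Convert: L = 6.0 m = 6000 mm, Ec = 31.2 GPa = 31200 MPa
delta = 5 * 7.6 * 6000^4 / (384 * 31200 * 530001683)
= 7.76 mm

7.76


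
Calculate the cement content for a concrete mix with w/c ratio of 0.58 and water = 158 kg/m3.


Cement = water / (w/c)
= 158 / 0.58
= 272.4 kg/m3

272.4


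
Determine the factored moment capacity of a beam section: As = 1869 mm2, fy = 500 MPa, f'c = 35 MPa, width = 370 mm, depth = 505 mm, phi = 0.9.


a = As * fy / (0.85 * f'c * b)
= 1869 * 500 / (0.85 * 35 * 370)
= 84.8967 mm
Mn = As * fy * (d - a/2) / 10^6
= 432.2545 kN-m
phi*Mn = 0.9 * 432.2545 = 389.03 kN-m

389.03


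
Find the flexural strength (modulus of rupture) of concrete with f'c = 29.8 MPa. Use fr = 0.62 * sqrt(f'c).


fr = 0.62 * sqrt(29.8)
= 3.385 MPa

3.385


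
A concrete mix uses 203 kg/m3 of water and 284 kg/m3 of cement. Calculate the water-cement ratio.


w/c = water / cement
w/c = 203 / 284 = 0.715

0.715


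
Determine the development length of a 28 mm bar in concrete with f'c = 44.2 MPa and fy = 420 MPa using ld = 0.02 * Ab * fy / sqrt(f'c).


Ab = pi * 28^2 / 4 = 615.752 mm2
ld = 0.02 * 615.752 * 420 / sqrt(44.2)
= 778.0 mm

778.0


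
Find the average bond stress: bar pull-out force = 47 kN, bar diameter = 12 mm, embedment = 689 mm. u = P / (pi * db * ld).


u = P / (pi * db * ld)
= 47 * 1000 / (pi * 12 * 689)
= 1.809 MPa

1.809


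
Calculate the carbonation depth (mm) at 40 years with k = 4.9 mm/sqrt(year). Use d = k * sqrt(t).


depth = k * sqrt(t)
= 4.9 * sqrt(40)
= 30.99 mm

30.99


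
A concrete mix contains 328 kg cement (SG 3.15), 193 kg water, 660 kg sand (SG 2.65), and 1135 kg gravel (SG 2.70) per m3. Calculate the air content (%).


Vol cement = 328 / (3.15 * 1000) = 0.104127 m3
Vol water = 193 / 1000 = 0.193 m3
Vol sand = 660 / (2.65 * 1000) = 0.249057 m3
Vol gravel = 1135 / (2.70 * 1000) = 0.42037 m3
Total solid + water volume = 0.966554 m3
Air = (1 - 0.966554) * 100 = 3.34%

3.34


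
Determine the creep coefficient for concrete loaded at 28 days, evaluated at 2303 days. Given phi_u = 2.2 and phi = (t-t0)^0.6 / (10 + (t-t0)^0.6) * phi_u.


dt = 2303 - 28 = 2275
phi = 2275^0.6 / (10 + 2275^0.6) * 2.2
= 2.006

2.006


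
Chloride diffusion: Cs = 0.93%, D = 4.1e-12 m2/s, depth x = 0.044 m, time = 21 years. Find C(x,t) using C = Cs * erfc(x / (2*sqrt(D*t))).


t_seconds = 21 * 365.25 * 24 * 3600 = 662709600.0 s
arg = 0.044 / (2 * sqrt(4.1e-12 * 662709600.0))
= 0.4221
erfc(0.4221) = 0.5506
C = 0.93 * 0.5506 = 0.512%

0.512


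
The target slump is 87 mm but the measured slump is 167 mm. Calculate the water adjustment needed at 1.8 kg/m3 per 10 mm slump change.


Difference = 87 - 167 = -80 mm
Water adjustment = -80 * 1.8 / 10 = -14.4 kg/m3

-14.4


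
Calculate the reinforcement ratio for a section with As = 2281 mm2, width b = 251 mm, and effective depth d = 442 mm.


rho = As / (b * d)
= 2281 / (251 * 442)
= 0.0206

0.0206


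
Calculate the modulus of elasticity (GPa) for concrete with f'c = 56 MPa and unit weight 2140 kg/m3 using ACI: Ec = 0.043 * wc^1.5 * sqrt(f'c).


Ec = 0.043 * 2140^1.5 * sqrt(56) / 1000
= 31.86 GPa

31.86


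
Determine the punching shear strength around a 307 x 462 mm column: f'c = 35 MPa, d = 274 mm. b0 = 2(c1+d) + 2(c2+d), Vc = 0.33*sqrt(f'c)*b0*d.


b0 = 2*(307 + 274) + 2*(462 + 274) = 2634 mm
Vc = 0.33 * sqrt(35) * 2634 * 274 / 1000
= 1409.01 kN

1409.01


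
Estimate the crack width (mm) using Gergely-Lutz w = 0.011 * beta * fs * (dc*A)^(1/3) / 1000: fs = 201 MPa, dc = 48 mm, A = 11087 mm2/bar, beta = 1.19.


w = 0.011 * beta * fs * (dc * A)^(1/3) / 1000
= 0.011 * 1.19 * 201 * (48 * 11087)^(1/3) / 1000
= 0.213 mm

0.213
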